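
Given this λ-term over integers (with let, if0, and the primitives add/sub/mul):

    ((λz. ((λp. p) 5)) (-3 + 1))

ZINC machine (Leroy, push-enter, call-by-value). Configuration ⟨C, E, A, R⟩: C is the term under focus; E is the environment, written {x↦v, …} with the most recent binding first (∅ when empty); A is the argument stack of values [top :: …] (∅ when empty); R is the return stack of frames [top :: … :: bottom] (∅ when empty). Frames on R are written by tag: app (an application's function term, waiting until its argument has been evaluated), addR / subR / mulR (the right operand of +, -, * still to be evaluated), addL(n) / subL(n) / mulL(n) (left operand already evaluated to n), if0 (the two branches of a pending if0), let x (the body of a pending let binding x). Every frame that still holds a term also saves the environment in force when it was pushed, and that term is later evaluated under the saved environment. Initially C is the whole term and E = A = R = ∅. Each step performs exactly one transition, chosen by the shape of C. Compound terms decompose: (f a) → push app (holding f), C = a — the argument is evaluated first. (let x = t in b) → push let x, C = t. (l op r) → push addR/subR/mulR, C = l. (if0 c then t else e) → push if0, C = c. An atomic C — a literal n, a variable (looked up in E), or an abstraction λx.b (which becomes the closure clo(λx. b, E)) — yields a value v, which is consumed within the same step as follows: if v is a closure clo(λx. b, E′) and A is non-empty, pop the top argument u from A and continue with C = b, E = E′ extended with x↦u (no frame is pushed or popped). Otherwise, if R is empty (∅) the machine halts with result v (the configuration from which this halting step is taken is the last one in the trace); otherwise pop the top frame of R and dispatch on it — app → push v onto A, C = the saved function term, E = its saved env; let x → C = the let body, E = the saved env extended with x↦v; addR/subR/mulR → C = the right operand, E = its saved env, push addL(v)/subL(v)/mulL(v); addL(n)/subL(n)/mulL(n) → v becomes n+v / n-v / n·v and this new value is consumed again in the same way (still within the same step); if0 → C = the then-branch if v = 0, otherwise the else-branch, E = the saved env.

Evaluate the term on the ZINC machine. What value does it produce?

0. [C=((λz. ((λp. p) 5)) (-3 + 1)) | E=∅ | A=∅ | R=∅]
1. [C=(-3 + 1) | E=∅ | A=∅ | R=[app]]
2. [C=-3 | E=∅ | A=∅ | R=[addR :: app]]
3. [C=1 | E=∅ | A=∅ | R=[addL(-3) :: app]]
4. [C=(λz. ((λp. p) 5)) | E=∅ | A=[-2] | R=∅]
5. [C=((λp. p) 5) | E={z↦-2} | A=∅ | R=∅]
6. [C=5 | E={z↦-2} | A=∅ | R=[app]]
7. [C=(λp. p) | E={z↦-2} | A=[5] | R=∅]
8. [C=p | E={p↦5, z↦-2} | A=∅ | R=∅]
→ final value 5

Answer: 5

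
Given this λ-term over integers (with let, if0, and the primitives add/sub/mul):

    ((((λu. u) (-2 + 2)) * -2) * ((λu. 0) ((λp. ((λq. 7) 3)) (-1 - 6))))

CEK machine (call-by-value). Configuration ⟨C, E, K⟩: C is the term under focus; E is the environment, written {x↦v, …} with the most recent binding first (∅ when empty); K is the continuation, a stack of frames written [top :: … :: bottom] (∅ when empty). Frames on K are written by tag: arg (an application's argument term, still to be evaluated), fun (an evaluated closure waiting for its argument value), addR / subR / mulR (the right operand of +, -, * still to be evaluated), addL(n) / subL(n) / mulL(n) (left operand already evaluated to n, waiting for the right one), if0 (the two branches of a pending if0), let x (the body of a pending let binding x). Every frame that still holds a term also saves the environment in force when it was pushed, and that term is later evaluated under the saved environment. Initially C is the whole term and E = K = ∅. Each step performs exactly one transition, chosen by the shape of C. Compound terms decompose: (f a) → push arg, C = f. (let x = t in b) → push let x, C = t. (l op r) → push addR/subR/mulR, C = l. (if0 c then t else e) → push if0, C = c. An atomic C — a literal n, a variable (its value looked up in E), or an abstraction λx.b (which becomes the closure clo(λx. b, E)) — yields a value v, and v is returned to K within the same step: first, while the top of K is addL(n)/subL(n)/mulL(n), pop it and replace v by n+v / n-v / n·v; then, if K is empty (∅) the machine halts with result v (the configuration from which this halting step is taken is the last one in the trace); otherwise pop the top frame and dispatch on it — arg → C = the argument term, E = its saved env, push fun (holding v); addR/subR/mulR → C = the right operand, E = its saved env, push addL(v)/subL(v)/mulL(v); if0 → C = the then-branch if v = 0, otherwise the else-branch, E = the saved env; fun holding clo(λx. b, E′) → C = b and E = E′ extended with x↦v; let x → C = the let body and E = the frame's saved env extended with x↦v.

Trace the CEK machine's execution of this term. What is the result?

0. <C=((((λu. u) (-2 + 2)) * -2) * ((λu. 0) ((λp. ((λq. 7) 3)) (-1 - 6)))), E=∅, K=∅>
1. <C=(((λu. u) (-2 + 2)) * -2), E=∅, K=[mulR]>
2. <C=((λu. u) (-2 + 2)), E=∅, K=[mulR :: mulR]>
3. <C=(λu. u), E=∅, K=[arg :: mulR :: mulR]>
4. <C=(-2 + 2), E=∅, K=[fun :: mulR :: mulR]>
5. <C=-2, E=∅, K=[addR :: fun :: mulR :: mulR]>
6. <C=2, E=∅, K=[addL(-2) :: fun :: mulR :: mulR]>
7. <C=u, E={u↦0}, K=[mulR :: mulR]>
8. <C=-2, E=∅, K=[mulL(0) :: mulR]>
9. <C=((λu. 0) ((λp. ((λq. 7) 3)) (-1 - 6))), E=∅, K=[mulL(0)]>
10. <C=(λu. 0), E=∅, K=[arg :: mulL(0)]>
11. <C=((λp. ((λq. 7) 3)) (-1 - 6)), E=∅, K=[fun :: mulL(0)]>
12. <C=(λp. ((λq. 7) 3)), E=∅, K=[arg :: fun :: mulL(0)]>
13. <C=(-1 - 6), E=∅, K=[fun :: fun :: mulL(0)]>
14. <C=-1, E=∅, K=[subR :: fun :: fun :: mulL(0)]>
15. <C=6, E=∅, K=[subL(-1) :: fun :: fun :: mulL(0)]>
16. <C=((λq. 7) 3), E={p↦-7}, K=[fun :: mulL(0)]>
17. <C=(λq. 7), E={p↦-7}, K=[arg :: fun :: mulL(0)]>
18. <C=3, E={p↦-7}, K=[fun :: fun :: mulL(0)]>
19. <C=7, E={q↦3, p↦-7}, K=[fun :: mulL(0)]>
20. <C=0, E={u↦7}, K=[mulL(0)]>
→ final value 0

Answer: 0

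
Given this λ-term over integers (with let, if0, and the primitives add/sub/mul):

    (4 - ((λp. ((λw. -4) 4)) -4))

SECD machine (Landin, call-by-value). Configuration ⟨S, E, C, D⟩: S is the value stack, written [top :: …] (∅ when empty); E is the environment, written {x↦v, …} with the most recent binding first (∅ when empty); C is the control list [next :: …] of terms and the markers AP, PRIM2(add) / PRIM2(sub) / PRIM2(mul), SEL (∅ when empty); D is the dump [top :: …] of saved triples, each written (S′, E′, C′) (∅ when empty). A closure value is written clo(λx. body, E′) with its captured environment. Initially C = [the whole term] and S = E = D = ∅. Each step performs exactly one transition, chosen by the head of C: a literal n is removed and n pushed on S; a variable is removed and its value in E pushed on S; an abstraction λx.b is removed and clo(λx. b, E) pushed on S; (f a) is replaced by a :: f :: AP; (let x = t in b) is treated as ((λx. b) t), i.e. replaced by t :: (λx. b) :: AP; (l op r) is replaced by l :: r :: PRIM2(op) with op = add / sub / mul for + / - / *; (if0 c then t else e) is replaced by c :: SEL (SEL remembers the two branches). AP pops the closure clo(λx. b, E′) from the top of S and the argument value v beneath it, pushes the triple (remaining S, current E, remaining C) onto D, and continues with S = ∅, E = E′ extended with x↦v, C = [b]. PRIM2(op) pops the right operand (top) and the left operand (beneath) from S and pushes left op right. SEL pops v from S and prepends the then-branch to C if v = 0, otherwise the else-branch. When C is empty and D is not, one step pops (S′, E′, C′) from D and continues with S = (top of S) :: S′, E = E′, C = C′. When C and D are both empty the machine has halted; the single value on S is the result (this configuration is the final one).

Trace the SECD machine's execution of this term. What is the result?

0. [S=∅ | E=∅ | C=[(4 - ((λp. ((λw. -4) 4)) -4))] | D=∅]
1. [S=∅ | E=∅ | C=[4 :: ((λp. ((λw. -4) 4)) -4) :: PRIM2(sub)] | D=∅]
2. [S=[4] | E=∅ | C=[((λp. ((λw. -4) 4)) -4) :: PRIM2(sub)] | D=∅]
3. [S=[4] | E=∅ | C=[-4 :: (λp. ((λw. -4) 4)) :: AP :: PRIM2(sub)] | D=∅]
4. [S=[-4 :: 4] | E=∅ | C=[(λp. ((λw. -4) 4)) :: AP :: PRIM2(sub)] | D=∅]
5. [S=[clo(λp. ((λw. -4) 4), ∅) :: -4 :: 4] | E=∅ | C=[AP :: PRIM2(sub)] | D=∅]
6. [S=∅ | E={p↦-4} | C=[((λw. -4) 4)] | D=[([4], ∅, [PRIM2(sub)])]]
7. [S=∅ | E={p↦-4} | C=[4 :: (λw. -4) :: AP] | D=[([4], ∅, [PRIM2(sub)])]]
8. [S=[4] | E={p↦-4} | C=[(λw. -4) :: AP] | D=[([4], ∅, [PRIM2(sub)])]]
9. [S=[clo(λw. -4, {p↦-4}) :: 4] | E={p↦-4} | C=[AP] | D=[([4], ∅, [PRIM2(sub)])]]
10. [S=∅ | E={w↦4, p↦-4} | C=[-4] | D=[(∅, {p↦-4}, ∅) :: ([4], ∅, [PRIM2(sub)])]]
11. [S=[-4] | E={w↦4, p↦-4} | C=∅ | D=[(∅, {p↦-4}, ∅) :: ([4], ∅, [PRIM2(sub)])]]
12. [S=[-4] | E={p↦-4} | C=∅ | D=[([4], ∅, [PRIM2(sub)])]]
13. [S=[-4 :: 4] | E=∅ | C=[PRIM2(sub)] | D=∅]
14. [S=[8] | E=∅ | C=∅ | D=∅]
→ final value 8

Answer: 8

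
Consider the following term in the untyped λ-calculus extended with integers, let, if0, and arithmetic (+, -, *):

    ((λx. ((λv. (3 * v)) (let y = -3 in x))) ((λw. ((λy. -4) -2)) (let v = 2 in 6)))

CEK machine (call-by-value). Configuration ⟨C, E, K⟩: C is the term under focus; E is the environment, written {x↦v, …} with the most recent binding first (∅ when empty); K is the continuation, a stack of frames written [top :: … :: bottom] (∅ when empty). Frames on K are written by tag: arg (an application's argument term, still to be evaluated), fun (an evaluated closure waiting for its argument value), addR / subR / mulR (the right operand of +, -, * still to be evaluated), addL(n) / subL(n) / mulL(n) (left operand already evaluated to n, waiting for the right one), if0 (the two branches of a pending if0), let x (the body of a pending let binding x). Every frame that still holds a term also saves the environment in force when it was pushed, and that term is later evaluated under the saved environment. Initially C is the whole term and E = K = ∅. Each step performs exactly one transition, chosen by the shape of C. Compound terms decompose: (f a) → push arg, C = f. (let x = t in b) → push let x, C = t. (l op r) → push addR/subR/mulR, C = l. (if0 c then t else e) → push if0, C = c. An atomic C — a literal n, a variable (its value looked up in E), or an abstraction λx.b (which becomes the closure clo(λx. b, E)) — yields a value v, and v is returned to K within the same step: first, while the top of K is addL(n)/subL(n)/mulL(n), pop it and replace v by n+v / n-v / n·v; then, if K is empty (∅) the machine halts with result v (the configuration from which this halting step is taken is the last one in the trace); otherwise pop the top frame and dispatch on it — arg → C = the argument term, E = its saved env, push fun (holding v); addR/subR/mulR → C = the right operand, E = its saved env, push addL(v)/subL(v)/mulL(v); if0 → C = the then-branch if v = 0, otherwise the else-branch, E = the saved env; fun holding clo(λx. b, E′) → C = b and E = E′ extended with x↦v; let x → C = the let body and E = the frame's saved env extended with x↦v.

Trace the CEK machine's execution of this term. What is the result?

0. [C=((λx. ((λv. (3 * v)) (let y = -3 in x))) ((λw. ((λy. -4) -2)) (let v = 2 in 6))) | E=∅ | K=∅]
1. [C=(λx. ((λv. (3 * v)) (let y = -3 in x))) | E=∅ | K=[arg]]
2. [C=((λw. ((λy. -4) -2)) (let v = 2 in 6)) | E=∅ | K=[fun]]
3. [C=(λw. ((λy. -4) -2)) | E=∅ | K=[arg :: fun]]
4. [C=(let v = 2 in 6) | E=∅ | K=[fun :: fun]]
5. [C=2 | E=∅ | K=[let v :: fun :: fun]]
6. [C=6 | E={v↦2} | K=[fun :: fun]]
7. [C=((λy. -4) -2) | E={w↦6} | K=[fun]]
8. [C=(λy. -4) | E={w↦6} | K=[arg :: fun]]
9. [C=-2 | E={w↦6} | K=[fun :: fun]]
10. [C=-4 | E={y↦-2, w↦6} | K=[fun]]
11. [C=((λv. (3 * v)) (let y = -3 in x)) | E={x↦-4} | K=∅]
12. [C=(λv. (3 * v)) | E={x↦-4} | K=[arg]]
13. [C=(let y = -3 in x) | E={x↦-4} | K=[fun]]
14. [C=-3 | E={x↦-4} | K=[let y :: fun]]
15. [C=x | E={y↦-3, x↦-4} | K=[fun]]
16. [C=(3 * v) | E={v↦-4, x↦-4} | K=∅]
17. [C=3 | E={v↦-4, x↦-4} | K=[mulR]]
18. [C=v | E={v↦-4, x↦-4} | K=[mulL(3)]]
→ final value -12

Answer: -12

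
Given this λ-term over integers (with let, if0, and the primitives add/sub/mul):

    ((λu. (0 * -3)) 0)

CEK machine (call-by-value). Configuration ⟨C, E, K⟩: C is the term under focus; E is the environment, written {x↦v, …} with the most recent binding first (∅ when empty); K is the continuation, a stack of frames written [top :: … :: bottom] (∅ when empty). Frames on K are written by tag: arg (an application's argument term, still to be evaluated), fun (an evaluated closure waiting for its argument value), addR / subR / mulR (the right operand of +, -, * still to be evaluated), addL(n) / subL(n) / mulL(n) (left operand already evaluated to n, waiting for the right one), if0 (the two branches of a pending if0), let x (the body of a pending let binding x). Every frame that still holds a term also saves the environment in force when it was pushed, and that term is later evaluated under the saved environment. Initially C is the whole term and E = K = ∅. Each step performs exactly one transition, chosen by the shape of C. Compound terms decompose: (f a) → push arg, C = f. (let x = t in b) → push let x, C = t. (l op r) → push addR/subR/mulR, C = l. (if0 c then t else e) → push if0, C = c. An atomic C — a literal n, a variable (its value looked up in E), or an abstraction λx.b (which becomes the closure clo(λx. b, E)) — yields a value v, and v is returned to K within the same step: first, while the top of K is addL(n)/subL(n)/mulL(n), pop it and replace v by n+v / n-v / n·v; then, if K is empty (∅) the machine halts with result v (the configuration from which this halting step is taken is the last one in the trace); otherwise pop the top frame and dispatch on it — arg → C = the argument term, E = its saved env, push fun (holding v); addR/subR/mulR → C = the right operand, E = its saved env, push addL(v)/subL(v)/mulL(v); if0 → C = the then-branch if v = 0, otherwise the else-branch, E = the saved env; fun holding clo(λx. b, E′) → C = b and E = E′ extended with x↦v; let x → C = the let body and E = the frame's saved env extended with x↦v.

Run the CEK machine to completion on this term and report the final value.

step 0: <C=((λu. (0 * -3)) 0), E=∅, K=∅>
step 1: <C=(λu. (0 * -3)), E=∅, K=[arg]>
step 2: <C=0, E=∅, K=[fun]>
step 3: <C=(0 * -3), E={u↦0}, K=∅>
step 4: <C=0, E={u↦0}, K=[mulR]>
step 5: <C=-3, E={u↦0}, K=[mulL(0)]>
→ final value 0

Answer: 0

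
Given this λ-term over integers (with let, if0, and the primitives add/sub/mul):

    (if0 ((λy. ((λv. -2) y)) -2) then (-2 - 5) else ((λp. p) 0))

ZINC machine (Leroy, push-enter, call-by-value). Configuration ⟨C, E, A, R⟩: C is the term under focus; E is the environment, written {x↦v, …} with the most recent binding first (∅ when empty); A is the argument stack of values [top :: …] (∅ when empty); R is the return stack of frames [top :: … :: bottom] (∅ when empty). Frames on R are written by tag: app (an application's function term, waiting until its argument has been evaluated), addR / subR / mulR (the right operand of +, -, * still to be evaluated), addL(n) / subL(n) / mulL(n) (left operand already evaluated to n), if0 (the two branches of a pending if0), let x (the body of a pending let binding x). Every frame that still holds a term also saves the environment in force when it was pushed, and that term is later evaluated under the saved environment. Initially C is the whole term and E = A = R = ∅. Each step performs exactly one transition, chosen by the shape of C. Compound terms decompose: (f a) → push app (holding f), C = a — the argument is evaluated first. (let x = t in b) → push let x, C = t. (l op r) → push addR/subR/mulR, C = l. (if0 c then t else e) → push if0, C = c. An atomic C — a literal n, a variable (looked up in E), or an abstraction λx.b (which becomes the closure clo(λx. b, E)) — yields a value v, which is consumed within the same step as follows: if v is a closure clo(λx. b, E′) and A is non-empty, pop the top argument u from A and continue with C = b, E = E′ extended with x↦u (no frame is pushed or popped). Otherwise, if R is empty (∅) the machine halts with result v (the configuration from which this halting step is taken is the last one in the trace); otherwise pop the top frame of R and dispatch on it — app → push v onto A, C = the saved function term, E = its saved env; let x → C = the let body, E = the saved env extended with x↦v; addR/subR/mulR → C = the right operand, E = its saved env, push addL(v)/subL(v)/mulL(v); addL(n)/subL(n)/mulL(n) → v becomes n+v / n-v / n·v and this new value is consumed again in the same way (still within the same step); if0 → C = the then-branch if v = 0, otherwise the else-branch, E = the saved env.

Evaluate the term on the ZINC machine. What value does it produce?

Answer: 0

Derivation:
0. [C=(if0 ((λy. ((λv. -2) y)) -2) then (-2 - 5) else ((λp. p) 0)) | E=∅ | A=∅ | R=∅]
1. [C=((λy. ((λv. -2) y)) -2) | E=∅ | A=∅ | R=[if0]]
2. [C=-2 | E=∅ | A=∅ | R=[app :: if0]]
3. [C=(λy. ((λv. -2) y)) | E=∅ | A=[-2] | R=[if0]]
4. [C=((λv. -2) y) | E={y↦-2} | A=∅ | R=[if0]]
5. [C=y | E={y↦-2} | A=∅ | R=[app :: if0]]
6. [C=(λv. -2) | E={y↦-2} | A=[-2] | R=[if0]]
7. [C=-2 | E={v↦-2, y↦-2} | A=∅ | R=[if0]]
8. [C=((λp. p) 0) | E=∅ | A=∅ | R=∅]
9. [C=0 | E=∅ | A=∅ | R=[app]]
10. [C=(λp. p) | E=∅ | A=[0] | R=∅]
11. [C=p | E={p↦0} | A=∅ | R=∅]
→ final value 0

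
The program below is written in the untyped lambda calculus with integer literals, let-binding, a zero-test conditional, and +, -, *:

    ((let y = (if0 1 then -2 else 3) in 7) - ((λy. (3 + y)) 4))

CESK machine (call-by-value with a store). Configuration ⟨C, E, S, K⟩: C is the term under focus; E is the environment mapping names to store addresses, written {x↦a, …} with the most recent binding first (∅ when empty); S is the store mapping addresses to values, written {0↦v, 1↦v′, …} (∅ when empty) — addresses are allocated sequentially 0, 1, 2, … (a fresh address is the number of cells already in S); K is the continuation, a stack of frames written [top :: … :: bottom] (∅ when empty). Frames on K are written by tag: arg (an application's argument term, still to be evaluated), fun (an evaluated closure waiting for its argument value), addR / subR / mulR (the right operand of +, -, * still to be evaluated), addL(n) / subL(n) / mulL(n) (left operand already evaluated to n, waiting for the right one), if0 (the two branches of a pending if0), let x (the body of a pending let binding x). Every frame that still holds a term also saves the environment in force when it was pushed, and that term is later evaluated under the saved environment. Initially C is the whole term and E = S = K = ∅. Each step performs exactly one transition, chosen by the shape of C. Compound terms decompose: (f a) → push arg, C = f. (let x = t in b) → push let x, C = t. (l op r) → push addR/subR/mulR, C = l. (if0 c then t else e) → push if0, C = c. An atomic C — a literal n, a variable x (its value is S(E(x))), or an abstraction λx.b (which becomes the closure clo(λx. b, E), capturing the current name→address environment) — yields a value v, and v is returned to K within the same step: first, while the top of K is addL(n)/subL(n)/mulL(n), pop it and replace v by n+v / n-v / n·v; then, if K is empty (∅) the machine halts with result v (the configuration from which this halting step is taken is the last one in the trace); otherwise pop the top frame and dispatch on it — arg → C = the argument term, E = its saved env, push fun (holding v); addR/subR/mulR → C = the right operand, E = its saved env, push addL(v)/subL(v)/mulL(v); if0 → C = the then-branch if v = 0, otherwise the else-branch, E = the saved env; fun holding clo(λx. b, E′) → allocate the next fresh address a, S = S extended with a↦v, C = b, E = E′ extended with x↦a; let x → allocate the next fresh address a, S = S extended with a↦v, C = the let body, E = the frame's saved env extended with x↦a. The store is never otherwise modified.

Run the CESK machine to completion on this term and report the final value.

t=0: <C=((let y = (if0 1 then -2 else 3) in 7) - ((λy. (3 + y)) 4)), E=∅, S=∅, K=∅>
t=1: <C=(let y = (if0 1 then -2 else 3) in 7), E=∅, S=∅, K=[subR]>
t=2: <C=(if0 1 then -2 else 3), E=∅, S=∅, K=[let y :: subR]>
t=3: <C=1, E=∅, S=∅, K=[if0 :: let y :: subR]>
t=4: <C=3, E=∅, S=∅, K=[let y :: subR]>
t=5: <C=7, E={y↦0}, S={0↦3}, K=[subR]>
t=6: <C=((λy. (3 + y)) 4), E=∅, S={0↦3}, K=[subL(7)]>
t=7: <C=(λy. (3 + y)), E=∅, S={0↦3}, K=[arg :: subL(7)]>
t=8: <C=4, E=∅, S={0↦3}, K=[fun :: subL(7)]>
t=9: <C=(3 + y), E={y↦1}, S={0↦3, 1↦4}, K=[subL(7)]>
t=10: <C=3, E={y↦1}, S={0↦3, 1↦4}, K=[addR :: subL(7)]>
t=11: <C=y, E={y↦1}, S={0↦3, 1↦4}, K=[addL(3) :: subL(7)]>
→ final value 0

Answer: 0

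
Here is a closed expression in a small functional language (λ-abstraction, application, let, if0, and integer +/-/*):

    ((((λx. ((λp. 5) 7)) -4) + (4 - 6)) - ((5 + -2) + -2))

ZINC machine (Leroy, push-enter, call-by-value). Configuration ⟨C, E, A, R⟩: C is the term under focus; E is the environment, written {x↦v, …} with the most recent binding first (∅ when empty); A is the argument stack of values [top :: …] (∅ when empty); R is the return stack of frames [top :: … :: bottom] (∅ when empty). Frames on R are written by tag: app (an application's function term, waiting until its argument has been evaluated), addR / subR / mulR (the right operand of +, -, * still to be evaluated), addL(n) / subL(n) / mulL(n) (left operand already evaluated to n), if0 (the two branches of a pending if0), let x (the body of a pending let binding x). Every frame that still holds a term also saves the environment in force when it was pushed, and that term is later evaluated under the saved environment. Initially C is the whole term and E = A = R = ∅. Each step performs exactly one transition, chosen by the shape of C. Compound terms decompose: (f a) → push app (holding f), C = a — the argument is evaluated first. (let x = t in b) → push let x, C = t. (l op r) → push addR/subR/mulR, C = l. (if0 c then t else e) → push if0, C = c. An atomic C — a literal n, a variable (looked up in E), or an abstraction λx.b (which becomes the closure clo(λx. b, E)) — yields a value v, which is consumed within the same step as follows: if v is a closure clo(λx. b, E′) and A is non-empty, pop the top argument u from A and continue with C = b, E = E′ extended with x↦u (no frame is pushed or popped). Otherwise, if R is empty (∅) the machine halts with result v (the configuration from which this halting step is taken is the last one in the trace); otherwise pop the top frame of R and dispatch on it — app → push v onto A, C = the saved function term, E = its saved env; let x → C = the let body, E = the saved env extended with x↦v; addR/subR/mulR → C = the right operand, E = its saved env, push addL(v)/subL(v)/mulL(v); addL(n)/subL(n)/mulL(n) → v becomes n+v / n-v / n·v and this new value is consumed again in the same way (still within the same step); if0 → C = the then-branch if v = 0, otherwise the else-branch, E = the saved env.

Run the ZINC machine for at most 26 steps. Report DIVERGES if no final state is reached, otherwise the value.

0. ⟨C=((((λx. ((λp. 5) 7)) -4) + (4 - 6)) - ((5 + -2) + -2)); E=∅; A=∅; R=∅⟩
1. ⟨C=(((λx. ((λp. 5) 7)) -4) + (4 - 6)); E=∅; A=∅; R=[subR]⟩
2. ⟨C=((λx. ((λp. 5) 7)) -4); E=∅; A=∅; R=[addR :: subR]⟩
3. ⟨C=-4; E=∅; A=∅; R=[app :: addR :: subR]⟩
4. ⟨C=(λx. ((λp. 5) 7)); E=∅; A=[-4]; R=[addR :: subR]⟩
5. ⟨C=((λp. 5) 7); E={x↦-4}; A=∅; R=[addR :: subR]⟩
6. ⟨C=7; E={x↦-4}; A=∅; R=[app :: addR :: subR]⟩
7. ⟨C=(λp. 5); E={x↦-4}; A=[7]; R=[addR :: subR]⟩
8. ⟨C=5; E={p↦7, x↦-4}; A=∅; R=[addR :: subR]⟩
9. ⟨C=(4 - 6); E=∅; A=∅; R=[addL(5) :: subR]⟩
10. ⟨C=4; E=∅; A=∅; R=[subR :: addL(5) :: subR]⟩
11. ⟨C=6; E=∅; A=∅; R=[subL(4) :: addL(5) :: subR]⟩
12. ⟨C=((5 + -2) + -2); E=∅; A=∅; R=[subL(3)]⟩
13. ⟨C=(5 + -2); E=∅; A=∅; R=[addR :: subL(3)]⟩
14. ⟨C=5; E=∅; A=∅; R=[addR :: addR :: subL(3)]⟩
15. ⟨C=-2; E=∅; A=∅; R=[addL(5) :: addR :: subL(3)]⟩
16. ⟨C=-2; E=∅; A=∅; R=[addL(3) :: subL(3)]⟩
→ final value 2

Answer: 2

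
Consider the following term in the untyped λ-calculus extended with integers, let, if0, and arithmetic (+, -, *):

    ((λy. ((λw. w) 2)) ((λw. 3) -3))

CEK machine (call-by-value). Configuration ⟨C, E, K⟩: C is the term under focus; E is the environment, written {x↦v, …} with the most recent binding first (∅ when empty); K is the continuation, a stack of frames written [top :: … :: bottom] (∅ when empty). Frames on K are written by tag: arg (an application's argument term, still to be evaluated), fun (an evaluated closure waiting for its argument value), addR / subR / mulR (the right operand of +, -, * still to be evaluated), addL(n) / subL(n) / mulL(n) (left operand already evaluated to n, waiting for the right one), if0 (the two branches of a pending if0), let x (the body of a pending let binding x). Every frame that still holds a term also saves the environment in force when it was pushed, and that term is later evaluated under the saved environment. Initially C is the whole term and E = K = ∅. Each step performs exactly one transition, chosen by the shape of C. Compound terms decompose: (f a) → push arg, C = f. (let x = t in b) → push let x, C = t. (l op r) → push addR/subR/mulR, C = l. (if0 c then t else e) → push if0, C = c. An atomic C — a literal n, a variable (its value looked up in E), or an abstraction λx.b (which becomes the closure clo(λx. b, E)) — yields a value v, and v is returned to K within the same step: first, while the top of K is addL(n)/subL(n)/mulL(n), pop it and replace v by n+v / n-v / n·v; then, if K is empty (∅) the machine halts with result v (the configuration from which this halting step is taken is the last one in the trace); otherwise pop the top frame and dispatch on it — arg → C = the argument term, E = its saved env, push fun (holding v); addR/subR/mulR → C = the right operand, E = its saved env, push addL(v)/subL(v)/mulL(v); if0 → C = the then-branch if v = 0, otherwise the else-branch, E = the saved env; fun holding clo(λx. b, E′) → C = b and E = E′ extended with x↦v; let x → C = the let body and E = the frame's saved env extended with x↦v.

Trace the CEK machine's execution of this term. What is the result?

Answer: 2

Machine steps:
[0] [C=((λy. ((λw. w) 2)) ((λw. 3) -3)) | E=∅ | K=∅]
[1] [C=(λy. ((λw. w) 2)) | E=∅ | K=[arg]]
[2] [C=((λw. 3) -3) | E=∅ | K=[fun]]
[3] [C=(λw. 3) | E=∅ | K=[arg :: fun]]
[4] [C=-3 | E=∅ | K=[fun :: fun]]
[5] [C=3 | E={w↦-3} | K=[fun]]
[6] [C=((λw. w) 2) | E={y↦3} | K=∅]
[7] [C=(λw. w) | E={y↦3} | K=[arg]]
[8] [C=2 | E={y↦3} | K=[fun]]
[9] [C=w | E={w↦2, y↦3} | K=∅]
→ final value 2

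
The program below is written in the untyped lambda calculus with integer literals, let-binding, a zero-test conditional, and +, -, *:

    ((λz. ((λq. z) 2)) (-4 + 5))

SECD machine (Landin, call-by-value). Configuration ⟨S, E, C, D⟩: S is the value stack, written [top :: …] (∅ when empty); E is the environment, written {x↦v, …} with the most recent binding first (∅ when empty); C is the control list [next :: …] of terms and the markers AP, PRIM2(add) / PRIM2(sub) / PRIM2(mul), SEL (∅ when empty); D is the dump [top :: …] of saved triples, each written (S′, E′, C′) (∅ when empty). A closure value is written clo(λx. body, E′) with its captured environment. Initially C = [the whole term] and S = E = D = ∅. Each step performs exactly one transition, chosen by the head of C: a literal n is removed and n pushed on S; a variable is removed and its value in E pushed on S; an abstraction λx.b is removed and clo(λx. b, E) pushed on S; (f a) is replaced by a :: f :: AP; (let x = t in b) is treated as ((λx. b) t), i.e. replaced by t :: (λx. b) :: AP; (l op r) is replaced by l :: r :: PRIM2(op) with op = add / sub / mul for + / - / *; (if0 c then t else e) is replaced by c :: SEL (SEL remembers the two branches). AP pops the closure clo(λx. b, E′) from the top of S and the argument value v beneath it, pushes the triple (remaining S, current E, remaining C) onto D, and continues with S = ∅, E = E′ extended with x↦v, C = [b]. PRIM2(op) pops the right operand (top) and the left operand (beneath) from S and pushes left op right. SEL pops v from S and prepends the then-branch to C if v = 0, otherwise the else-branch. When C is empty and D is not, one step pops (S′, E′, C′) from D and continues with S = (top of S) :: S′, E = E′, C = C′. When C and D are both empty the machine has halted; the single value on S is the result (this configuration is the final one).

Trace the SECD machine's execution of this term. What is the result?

Answer: 1

Execution trace:
t=0: <S=∅, E=∅, C=[((λz. ((λq. z) 2)) (-4 + 5))], D=∅>
t=1: <S=∅, E=∅, C=[(-4 + 5) :: (λz. ((λq. z) 2)) :: AP], D=∅>
t=2: <S=∅, E=∅, C=[-4 :: 5 :: PRIM2(add) :: (λz. ((λq. z) 2)) :: AP], D=∅>
t=3: <S=[-4], E=∅, C=[5 :: PRIM2(add) :: (λz. ((λq. z) 2)) :: AP], D=∅>
t=4: <S=[5 :: -4], E=∅, C=[PRIM2(add) :: (λz. ((λq. z) 2)) :: AP], D=∅>
t=5: <S=[1], E=∅, C=[(λz. ((λq. z) 2)) :: AP], D=∅>
t=6: <S=[clo(λz. ((λq. z) 2), ∅) :: 1], E=∅, C=[AP], D=∅>
t=7: <S=∅, E={z↦1}, C=[((λq. z) 2)], D=[(∅, ∅, ∅)]>
t=8: <S=∅, E={z↦1}, C=[2 :: (λq. z) :: AP], D=[(∅, ∅, ∅)]>
t=9: <S=[2], E={z↦1}, C=[(λq. z) :: AP], D=[(∅, ∅, ∅)]>
t=10: <S=[clo(λq. z, {z↦1}) :: 2], E={z↦1}, C=[AP], D=[(∅, ∅, ∅)]>
t=11: <S=∅, E={q↦2, z↦1}, C=[z], D=[(∅, {z↦1}, ∅) :: (∅, ∅, ∅)]>
t=12: <S=[1], E={q↦2, z↦1}, C=∅, D=[(∅, {z↦1}, ∅) :: (∅, ∅, ∅)]>
t=13: <S=[1], E={z↦1}, C=∅, D=[(∅, ∅, ∅)]>
t=14: <S=[1], E=∅, C=∅, D=∅>
→ final value 1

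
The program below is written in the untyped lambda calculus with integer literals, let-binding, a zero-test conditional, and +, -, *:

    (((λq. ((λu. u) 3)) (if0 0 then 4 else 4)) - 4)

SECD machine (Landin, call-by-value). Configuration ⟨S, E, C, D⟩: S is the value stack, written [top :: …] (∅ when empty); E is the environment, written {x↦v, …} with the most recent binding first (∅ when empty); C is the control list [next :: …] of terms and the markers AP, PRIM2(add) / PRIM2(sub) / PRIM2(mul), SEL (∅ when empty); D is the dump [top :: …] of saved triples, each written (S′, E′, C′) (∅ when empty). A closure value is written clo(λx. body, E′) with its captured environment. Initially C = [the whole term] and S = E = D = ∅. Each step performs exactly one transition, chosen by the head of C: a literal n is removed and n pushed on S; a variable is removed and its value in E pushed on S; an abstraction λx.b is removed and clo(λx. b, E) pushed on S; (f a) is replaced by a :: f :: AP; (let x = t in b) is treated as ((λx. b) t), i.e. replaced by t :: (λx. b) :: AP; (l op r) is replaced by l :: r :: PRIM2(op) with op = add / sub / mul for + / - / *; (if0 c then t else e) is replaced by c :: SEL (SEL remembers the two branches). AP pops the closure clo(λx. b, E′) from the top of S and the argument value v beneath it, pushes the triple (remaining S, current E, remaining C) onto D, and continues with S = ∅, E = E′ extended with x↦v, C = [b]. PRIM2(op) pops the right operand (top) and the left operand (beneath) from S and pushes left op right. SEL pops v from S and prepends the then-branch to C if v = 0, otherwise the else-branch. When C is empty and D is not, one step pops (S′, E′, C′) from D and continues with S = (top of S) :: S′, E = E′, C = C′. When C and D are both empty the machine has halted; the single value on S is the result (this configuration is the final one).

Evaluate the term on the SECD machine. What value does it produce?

0. [S=∅ | E=∅ | C=[(((λq. ((λu. u) 3)) (if0 0 then 4 else 4)) - 4)] | D=∅]
1. [S=∅ | E=∅ | C=[((λq. ((λu. u) 3)) (if0 0 then 4 else 4)) :: 4 :: PRIM2(sub)] | D=∅]
2. [S=∅ | E=∅ | C=[(if0 0 then 4 else 4) :: (λq. ((λu. u) 3)) :: AP :: 4 :: PRIM2(sub)] | D=∅]
3. [S=∅ | E=∅ | C=[0 :: SEL :: (λq. ((λu. u) 3)) :: AP :: 4 :: PRIM2(sub)] | D=∅]
4. [S=[0] | E=∅ | C=[SEL :: (λq. ((λu. u) 3)) :: AP :: 4 :: PRIM2(sub)] | D=∅]
5. [S=∅ | E=∅ | C=[4 :: (λq. ((λu. u) 3)) :: AP :: 4 :: PRIM2(sub)] | D=∅]
6. [S=[4] | E=∅ | C=[(λq. ((λu. u) 3)) :: AP :: 4 :: PRIM2(sub)] | D=∅]
7. [S=[clo(λq. ((λu. u) 3), ∅) :: 4] | E=∅ | C=[AP :: 4 :: PRIM2(sub)] | D=∅]
8. [S=∅ | E={q↦4} | C=[((λu. u) 3)] | D=[(∅, ∅, [4 :: PRIM2(sub)])]]
9. [S=∅ | E={q↦4} | C=[3 :: (λu. u) :: AP] | D=[(∅, ∅, [4 :: PRIM2(sub)])]]
10. [S=[3] | E={q↦4} | C=[(λu. u) :: AP] | D=[(∅, ∅, [4 :: PRIM2(sub)])]]
11. [S=[clo(λu. u, {q↦4}) :: 3] | E={q↦4} | C=[AP] | D=[(∅, ∅, [4 :: PRIM2(sub)])]]
12. [S=∅ | E={u↦3, q↦4} | C=[u] | D=[(∅, {q↦4}, ∅) :: (∅, ∅, [4 :: PRIM2(sub)])]]
13. [S=[3] | E={u↦3, q↦4} | C=∅ | D=[(∅, {q↦4}, ∅) :: (∅, ∅, [4 :: PRIM2(sub)])]]
14. [S=[3] | E={q↦4} | C=∅ | D=[(∅, ∅, [4 :: PRIM2(sub)])]]
15. [S=[3] | E=∅ | C=[4 :: PRIM2(sub)] | D=∅]
16. [S=[4 :: 3] | E=∅ | C=[PRIM2(sub)] | D=∅]
17. [S=[-1] | E=∅ | C=∅ | D=∅]
→ final value -1

Answer: -1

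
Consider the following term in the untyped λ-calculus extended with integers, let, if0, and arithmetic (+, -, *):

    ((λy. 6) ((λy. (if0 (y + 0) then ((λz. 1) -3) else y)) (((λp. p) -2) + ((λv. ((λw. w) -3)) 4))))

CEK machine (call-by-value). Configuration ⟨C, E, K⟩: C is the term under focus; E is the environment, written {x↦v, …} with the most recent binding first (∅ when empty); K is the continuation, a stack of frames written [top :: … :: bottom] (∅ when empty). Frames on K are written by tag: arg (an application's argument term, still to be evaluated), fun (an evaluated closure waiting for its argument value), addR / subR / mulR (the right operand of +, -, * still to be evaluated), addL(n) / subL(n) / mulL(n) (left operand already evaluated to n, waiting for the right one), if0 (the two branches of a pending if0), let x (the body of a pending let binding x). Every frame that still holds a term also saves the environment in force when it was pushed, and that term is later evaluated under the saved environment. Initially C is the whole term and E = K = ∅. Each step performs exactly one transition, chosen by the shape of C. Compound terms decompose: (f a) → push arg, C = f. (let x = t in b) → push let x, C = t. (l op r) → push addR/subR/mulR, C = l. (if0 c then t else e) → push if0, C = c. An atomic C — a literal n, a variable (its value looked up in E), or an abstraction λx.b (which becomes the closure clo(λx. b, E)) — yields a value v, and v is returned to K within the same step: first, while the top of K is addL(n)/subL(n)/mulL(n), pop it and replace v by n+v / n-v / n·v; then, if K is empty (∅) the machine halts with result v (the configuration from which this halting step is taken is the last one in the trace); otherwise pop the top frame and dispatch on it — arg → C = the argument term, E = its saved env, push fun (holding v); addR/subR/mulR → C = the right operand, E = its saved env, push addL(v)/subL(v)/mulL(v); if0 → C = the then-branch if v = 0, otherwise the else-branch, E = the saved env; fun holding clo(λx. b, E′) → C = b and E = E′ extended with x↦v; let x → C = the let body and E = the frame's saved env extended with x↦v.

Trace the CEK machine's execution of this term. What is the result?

t=0: [C=((λy. 6) ((λy. (if0 (y + 0) then ((λz. 1) -3) else y)) (((λp. p) -2) + ((λv. ((λw. w) -3)) 4)))) | E=∅ | K=∅]
t=1: [C=(λy. 6) | E=∅ | K=[arg]]
t=2: [C=((λy. (if0 (y + 0) then ((λz. 1) -3) else y)) (((λp. p) -2) + ((λv. ((λw. w) -3)) 4))) | E=∅ | K=[fun]]
t=3: [C=(λy. (if0 (y + 0) then ((λz. 1) -3) else y)) | E=∅ | K=[arg :: fun]]
t=4: [C=(((λp. p) -2) + ((λv. ((λw. w) -3)) 4)) | E=∅ | K=[fun :: fun]]
t=5: [C=((λp. p) -2) | E=∅ | K=[addR :: fun :: fun]]
t=6: [C=(λp. p) | E=∅ | K=[arg :: addR :: fun :: fun]]
t=7: [C=-2 | E=∅ | K=[fun :: addR :: fun :: fun]]
t=8: [C=p | E={p↦-2} | K=[addR :: fun :: fun]]
t=9: [C=((λv. ((λw. w) -3)) 4) | E=∅ | K=[addL(-2) :: fun :: fun]]
t=10: [C=(λv. ((λw. w) -3)) | E=∅ | K=[arg :: addL(-2) :: fun :: fun]]
t=11: [C=4 | E=∅ | K=[fun :: addL(-2) :: fun :: fun]]
t=12: [C=((λw. w) -3) | E={v↦4} | K=[addL(-2) :: fun :: fun]]
t=13: [C=(λw. w) | E={v↦4} | K=[arg :: addL(-2) :: fun :: fun]]
t=14: [C=-3 | E={v↦4} | K=[fun :: addL(-2) :: fun :: fun]]
t=15: [C=w | E={w↦-3, v↦4} | K=[addL(-2) :: fun :: fun]]
t=16: [C=(if0 (y + 0) then ((λz. 1) -3) else y) | E={y↦-5} | K=[fun]]
t=17: [C=(y + 0) | E={y↦-5} | K=[if0 :: fun]]
t=18: [C=y | E={y↦-5} | K=[addR :: if0 :: fun]]
t=19: [C=0 | E={y↦-5} | K=[addL(-5) :: if0 :: fun]]
t=20: [C=y | E={y↦-5} | K=[fun]]
t=21: [C=6 | E={y↦-5} | K=∅]
→ final value 6

Answer: 6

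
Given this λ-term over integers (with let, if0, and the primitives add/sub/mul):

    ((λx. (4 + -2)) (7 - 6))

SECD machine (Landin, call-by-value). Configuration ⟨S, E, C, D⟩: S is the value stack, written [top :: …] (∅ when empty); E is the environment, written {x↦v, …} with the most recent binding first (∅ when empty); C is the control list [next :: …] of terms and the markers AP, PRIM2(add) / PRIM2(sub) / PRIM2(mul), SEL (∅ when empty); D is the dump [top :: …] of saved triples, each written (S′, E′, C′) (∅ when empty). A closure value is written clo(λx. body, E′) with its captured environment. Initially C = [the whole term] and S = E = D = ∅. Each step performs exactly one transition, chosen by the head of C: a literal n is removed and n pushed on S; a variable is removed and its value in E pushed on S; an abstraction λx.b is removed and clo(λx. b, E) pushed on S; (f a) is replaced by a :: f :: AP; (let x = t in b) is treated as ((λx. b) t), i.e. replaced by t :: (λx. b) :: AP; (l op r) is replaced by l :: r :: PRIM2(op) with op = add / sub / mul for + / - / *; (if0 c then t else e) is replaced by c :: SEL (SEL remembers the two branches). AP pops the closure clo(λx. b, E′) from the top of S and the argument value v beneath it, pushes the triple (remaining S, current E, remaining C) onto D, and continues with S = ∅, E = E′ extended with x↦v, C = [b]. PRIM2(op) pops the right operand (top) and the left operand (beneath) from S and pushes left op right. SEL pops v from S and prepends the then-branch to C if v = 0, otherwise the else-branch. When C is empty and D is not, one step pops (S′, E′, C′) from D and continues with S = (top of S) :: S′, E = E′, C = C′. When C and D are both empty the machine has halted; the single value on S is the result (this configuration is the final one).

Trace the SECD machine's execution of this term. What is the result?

step 0: [S=∅ | E=∅ | C=[((λx. (4 + -2)) (7 - 6))] | D=∅]
step 1: [S=∅ | E=∅ | C=[(7 - 6) :: (λx. (4 + -2)) :: AP] | D=∅]
step 2: [S=∅ | E=∅ | C=[7 :: 6 :: PRIM2(sub) :: (λx. (4 + -2)) :: AP] | D=∅]
step 3: [S=[7] | E=∅ | C=[6 :: PRIM2(sub) :: (λx. (4 + -2)) :: AP] | D=∅]
step 4: [S=[6 :: 7] | E=∅ | C=[PRIM2(sub) :: (λx. (4 + -2)) :: AP] | D=∅]
step 5: [S=[1] | E=∅ | C=[(λx. (4 + -2)) :: AP] | D=∅]
step 6: [S=[clo(λx. (4 + -2), ∅) :: 1] | E=∅ | C=[AP] | D=∅]
step 7: [S=∅ | E={x↦1} | C=[(4 + -2)] | D=[(∅, ∅, ∅)]]
step 8: [S=∅ | E={x↦1} | C=[4 :: -2 :: PRIM2(add)] | D=[(∅, ∅, ∅)]]
step 9: [S=[4] | E={x↦1} | C=[-2 :: PRIM2(add)] | D=[(∅, ∅, ∅)]]
step 10: [S=[-2 :: 4] | E={x↦1} | C=[PRIM2(add)] | D=[(∅, ∅, ∅)]]
step 11: [S=[2] | E={x↦1} | C=∅ | D=[(∅, ∅, ∅)]]
step 12: [S=[2] | E=∅ | C=∅ | D=∅]
→ final value 2

Answer: 2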